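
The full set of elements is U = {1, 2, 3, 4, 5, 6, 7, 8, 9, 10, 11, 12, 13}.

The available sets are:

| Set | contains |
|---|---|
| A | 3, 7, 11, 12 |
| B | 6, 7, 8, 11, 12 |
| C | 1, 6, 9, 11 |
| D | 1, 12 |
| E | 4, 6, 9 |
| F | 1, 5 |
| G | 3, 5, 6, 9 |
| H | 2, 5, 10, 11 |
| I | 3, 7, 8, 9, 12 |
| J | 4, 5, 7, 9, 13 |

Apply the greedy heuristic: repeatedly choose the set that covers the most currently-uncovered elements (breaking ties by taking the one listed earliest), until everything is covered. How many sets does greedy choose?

5

Greedy: pick B (covers 5 new) → pick J (covers 4 new) → pick H (covers 2 new) → pick A (covers 1 new) → pick C (covers 1 new). Total picks: 5.
(The true minimum cover uses only 4 sets, so greedy is not optimal here.)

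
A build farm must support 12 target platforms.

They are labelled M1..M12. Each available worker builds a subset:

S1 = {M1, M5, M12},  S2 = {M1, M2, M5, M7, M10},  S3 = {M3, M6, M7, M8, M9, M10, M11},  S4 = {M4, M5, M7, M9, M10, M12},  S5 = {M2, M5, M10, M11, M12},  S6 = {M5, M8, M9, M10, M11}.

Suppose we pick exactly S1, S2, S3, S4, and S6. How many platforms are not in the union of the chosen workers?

0

Union of S1, S2, S3, S4, S6 = {M1, M2, M3, M4, M5, M6, M7, M8, M9, M10, M11, M12} — that's every platform, so 0 are uncovered.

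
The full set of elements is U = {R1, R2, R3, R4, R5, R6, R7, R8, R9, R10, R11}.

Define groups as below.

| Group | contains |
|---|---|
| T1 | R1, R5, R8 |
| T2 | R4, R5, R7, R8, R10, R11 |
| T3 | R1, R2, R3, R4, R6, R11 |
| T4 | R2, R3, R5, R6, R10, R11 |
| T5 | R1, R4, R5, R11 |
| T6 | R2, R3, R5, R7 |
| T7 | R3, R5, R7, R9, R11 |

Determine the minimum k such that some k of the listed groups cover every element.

3

Take {T2, T3, T7}. Their union is {R1, R2, R3, R4, R5, R6, R7, R8, R9, R10, R11}, which is all 11 elements.
Only T7 contains R9, so T7 is forced; the remaining 6 elements need at least 2 more groups (each remaining group adds at most 4) — so at least 3 groups are needed, and 3 is optimal.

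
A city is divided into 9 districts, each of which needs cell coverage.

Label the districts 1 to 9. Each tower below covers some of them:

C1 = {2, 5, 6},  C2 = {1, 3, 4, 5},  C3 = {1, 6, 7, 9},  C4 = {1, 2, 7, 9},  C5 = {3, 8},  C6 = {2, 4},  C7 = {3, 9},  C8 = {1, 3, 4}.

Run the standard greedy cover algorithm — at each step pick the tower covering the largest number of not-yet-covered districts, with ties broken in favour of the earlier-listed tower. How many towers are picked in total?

Greedy: pick C2 (covers 4 new) → pick C3 (covers 3 new) → pick C1 (covers 1 new) → pick C5 (covers 1 new). Total picks: 4.

4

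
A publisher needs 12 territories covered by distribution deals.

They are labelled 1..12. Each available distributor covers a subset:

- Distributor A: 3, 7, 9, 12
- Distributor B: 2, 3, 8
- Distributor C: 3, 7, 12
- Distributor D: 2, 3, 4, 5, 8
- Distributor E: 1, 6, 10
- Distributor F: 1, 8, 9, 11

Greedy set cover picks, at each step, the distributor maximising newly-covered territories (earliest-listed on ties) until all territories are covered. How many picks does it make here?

Greedy: pick D (covers 5 new) → pick A (covers 3 new) → pick E (covers 3 new) → pick F (covers 1 new). Total picks: 4.

4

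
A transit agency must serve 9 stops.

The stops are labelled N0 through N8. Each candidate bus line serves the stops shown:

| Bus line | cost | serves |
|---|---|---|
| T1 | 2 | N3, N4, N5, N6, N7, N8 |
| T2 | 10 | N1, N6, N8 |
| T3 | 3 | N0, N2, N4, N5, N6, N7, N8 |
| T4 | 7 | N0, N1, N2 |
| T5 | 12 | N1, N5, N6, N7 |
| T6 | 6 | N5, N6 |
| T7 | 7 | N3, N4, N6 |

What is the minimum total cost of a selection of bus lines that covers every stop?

T1, T4 together cover every stop (T1 ∪ T4 = {N0, N1, N2, N3, N4, N5, N6, N7, N8}); total cost 2 + 7 = 9.
The greedy pick T1, T3, T4 costs 12; no covering selection beats 9.

9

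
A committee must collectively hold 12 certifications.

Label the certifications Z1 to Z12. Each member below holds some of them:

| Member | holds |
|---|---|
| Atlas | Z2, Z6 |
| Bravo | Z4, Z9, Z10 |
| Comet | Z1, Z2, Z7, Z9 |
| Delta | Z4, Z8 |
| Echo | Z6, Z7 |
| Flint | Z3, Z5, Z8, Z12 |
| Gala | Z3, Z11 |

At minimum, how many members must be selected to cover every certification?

Bravo and Comet and Echo and Flint and Gala together: Bravo ∪ Comet ∪ Echo ∪ Flint ∪ Gala = {Z1, Z2, Z3, Z4, Z5, Z6, Z7, Z8, Z9, Z10, Z11, Z12} — every certification is covered.
No 4 of the 7 members cover everything (all 35 combinations miss at least one certification), so 5 is optimal.

5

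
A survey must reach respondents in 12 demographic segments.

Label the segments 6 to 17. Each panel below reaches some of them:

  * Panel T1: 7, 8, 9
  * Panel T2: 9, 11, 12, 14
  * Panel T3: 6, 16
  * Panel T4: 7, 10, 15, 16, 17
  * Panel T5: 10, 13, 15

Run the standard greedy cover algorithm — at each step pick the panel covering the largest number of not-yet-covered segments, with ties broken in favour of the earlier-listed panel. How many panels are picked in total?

5

Greedy: pick T4 (covers 5 new) → pick T2 (covers 4 new) → pick T1 (covers 1 new) → pick T3 (covers 1 new) → pick T5 (covers 1 new). Total picks: 5.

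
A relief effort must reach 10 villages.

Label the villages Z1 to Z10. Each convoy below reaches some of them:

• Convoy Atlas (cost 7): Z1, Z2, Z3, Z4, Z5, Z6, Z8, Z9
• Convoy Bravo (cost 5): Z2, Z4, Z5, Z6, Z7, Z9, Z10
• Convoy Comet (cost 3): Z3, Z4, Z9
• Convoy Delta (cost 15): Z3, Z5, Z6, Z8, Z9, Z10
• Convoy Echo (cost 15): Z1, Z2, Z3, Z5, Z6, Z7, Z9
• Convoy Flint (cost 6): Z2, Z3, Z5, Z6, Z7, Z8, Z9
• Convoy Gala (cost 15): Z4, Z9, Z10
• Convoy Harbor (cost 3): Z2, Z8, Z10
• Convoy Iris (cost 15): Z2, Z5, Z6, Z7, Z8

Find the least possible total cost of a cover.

Atlas, Bravo together cover every village (Atlas ∪ Bravo = {Z1, Z2, Z3, Z4, Z5, Z6, Z7, Z8, Z9, Z10}); total cost 7 + 5 = 12.
No covering selection has total cost below 12.

12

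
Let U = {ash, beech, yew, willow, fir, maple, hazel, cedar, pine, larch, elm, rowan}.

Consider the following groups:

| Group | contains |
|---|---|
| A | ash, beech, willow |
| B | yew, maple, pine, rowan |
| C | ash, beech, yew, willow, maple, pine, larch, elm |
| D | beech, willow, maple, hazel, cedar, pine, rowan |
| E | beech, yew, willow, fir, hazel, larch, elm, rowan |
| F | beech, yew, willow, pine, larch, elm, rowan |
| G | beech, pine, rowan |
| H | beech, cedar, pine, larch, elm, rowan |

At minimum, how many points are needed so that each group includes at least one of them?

2

Take T = {beech, pine}. Each listed group contains at least one of these, so T is a hitting set of size 2.
The groups A, B are pairwise disjoint, so any hitting set needs a separate point for each — at least 2. Hence 2 is optimal.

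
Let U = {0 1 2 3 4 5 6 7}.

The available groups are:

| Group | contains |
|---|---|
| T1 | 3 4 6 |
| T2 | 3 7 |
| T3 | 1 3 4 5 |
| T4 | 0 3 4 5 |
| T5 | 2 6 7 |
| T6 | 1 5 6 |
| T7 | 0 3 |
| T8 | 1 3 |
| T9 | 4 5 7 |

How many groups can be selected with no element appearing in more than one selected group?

T8, T9 are pairwise disjoint (T8={1,3}; T9={4,5,7}).
Every remaining group overlaps one of these, and no 3 of the listed groups are pairwise disjoint, so 2 is the maximum.

2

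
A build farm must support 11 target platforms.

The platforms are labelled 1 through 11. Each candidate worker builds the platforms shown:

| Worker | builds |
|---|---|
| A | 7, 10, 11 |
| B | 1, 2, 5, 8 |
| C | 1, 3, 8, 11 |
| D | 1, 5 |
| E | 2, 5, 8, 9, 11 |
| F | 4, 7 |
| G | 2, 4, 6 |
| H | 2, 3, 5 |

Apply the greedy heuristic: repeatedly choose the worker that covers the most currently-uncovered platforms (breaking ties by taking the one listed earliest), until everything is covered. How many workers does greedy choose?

Greedy: pick E (covers 5 new) → pick A (covers 2 new) → pick C (covers 2 new) → pick G (covers 2 new). Total picks: 4.

4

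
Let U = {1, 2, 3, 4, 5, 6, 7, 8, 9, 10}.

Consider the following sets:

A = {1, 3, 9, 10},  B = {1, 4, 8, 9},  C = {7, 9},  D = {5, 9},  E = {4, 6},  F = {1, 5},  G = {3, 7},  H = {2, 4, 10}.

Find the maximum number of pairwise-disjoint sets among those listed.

D, G, H are pairwise disjoint (D={5,9}; G={3,7}; H={2,4,10}).
Every remaining set overlaps one of these, and no 4 of the listed sets are pairwise disjoint, so 3 is the maximum.

3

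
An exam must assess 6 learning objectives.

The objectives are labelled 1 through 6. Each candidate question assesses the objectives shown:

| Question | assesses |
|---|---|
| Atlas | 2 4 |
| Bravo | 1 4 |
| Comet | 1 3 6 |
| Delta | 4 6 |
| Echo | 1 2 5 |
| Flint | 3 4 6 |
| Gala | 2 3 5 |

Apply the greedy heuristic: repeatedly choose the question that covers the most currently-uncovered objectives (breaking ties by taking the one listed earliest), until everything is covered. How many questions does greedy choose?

Greedy: pick Comet (covers 3 new) → pick Atlas (covers 2 new) → pick Echo (covers 1 new). Total picks: 3.
(The true minimum cover uses only 2 questions, so greedy is not optimal here.)

3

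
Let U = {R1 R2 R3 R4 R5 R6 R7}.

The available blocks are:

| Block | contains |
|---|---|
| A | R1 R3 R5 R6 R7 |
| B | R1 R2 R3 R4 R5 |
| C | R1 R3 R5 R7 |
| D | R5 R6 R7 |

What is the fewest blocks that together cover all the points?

2

B and D cover everything between them: the union {R1, R2, R3, R4, R5, R6, R7} is all of U.
No single block has all 7 points (the largest, A, has 5), so 2 is optimal.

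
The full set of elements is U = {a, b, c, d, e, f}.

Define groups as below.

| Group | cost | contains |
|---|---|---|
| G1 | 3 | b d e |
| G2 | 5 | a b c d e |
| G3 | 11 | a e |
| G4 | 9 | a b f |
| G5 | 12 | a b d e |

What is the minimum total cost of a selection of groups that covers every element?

14

G2, G4 together cover every element (G2 ∪ G4 = {a, b, c, d, e, f}); total cost 5 + 9 = 14.
The greedy pick G1, G2, G4 costs 17; no covering selection beats 14.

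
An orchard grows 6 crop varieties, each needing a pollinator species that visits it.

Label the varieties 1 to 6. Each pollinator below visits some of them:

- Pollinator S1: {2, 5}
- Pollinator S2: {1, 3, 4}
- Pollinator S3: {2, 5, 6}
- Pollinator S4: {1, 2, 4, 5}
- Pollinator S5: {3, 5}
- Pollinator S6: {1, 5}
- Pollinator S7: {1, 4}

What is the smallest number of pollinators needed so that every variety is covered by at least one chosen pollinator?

2

S2 and S3 together: S2 ∪ S3 = {1, 2, 3, 4, 5, 6} — every variety is covered.
No single pollinator has all 6 varieties (the largest, S4, has 4), so 2 is optimal.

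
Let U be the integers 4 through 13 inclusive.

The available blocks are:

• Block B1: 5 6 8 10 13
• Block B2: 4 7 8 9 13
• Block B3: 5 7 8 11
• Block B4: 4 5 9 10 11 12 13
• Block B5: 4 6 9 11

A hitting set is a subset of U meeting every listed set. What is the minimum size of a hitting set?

2

Take H = {4, 8}. Each listed block contains at least one of these, so H is a hitting set of size 2.
No single item lies in every block, so at least 2 are needed and 2 is optimal.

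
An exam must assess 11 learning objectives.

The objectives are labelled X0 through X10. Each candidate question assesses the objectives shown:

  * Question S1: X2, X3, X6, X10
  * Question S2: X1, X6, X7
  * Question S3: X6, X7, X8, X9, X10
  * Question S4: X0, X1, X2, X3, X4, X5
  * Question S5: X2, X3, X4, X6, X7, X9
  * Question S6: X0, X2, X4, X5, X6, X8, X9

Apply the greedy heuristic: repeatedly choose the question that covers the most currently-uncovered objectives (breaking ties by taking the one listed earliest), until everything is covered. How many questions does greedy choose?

3

Greedy: pick S6 (covers 7 new) → pick S1 (covers 2 new) → pick S2 (covers 2 new). Total picks: 3.
(The true minimum cover uses only 2 questions, so greedy is not optimal here.)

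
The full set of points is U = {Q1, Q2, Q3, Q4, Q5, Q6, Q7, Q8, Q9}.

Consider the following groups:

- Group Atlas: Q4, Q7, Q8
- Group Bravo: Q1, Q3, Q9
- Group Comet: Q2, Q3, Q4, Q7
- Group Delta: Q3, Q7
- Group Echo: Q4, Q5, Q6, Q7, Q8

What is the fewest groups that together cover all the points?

3

Take {Bravo, Comet, Echo}. Their union is {Q1, Q2, Q3, Q4, Q5, Q6, Q7, Q8, Q9}, which is all 9 points.
Only Bravo contains Q1, so Bravo is forced; the remaining 6 points need at least 2 more groups (each remaining group adds at most 5) — so at least 3 groups are needed, and 3 is optimal.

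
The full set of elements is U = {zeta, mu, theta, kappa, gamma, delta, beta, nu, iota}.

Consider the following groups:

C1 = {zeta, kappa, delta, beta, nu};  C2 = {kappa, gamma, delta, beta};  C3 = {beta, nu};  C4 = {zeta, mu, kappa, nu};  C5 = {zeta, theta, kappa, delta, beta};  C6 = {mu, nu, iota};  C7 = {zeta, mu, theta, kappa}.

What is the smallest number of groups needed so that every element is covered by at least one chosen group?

3

C2, C6, and C7 cover everything between them: the union {zeta, mu, theta, kappa, gamma, delta, beta, nu, iota} is all of U.
Only C2 contains gamma, so C2 is forced; the remaining 5 elements need at least 2 more groups (each remaining group adds at most 3) — so at least 3 groups are needed, and 3 is optimal.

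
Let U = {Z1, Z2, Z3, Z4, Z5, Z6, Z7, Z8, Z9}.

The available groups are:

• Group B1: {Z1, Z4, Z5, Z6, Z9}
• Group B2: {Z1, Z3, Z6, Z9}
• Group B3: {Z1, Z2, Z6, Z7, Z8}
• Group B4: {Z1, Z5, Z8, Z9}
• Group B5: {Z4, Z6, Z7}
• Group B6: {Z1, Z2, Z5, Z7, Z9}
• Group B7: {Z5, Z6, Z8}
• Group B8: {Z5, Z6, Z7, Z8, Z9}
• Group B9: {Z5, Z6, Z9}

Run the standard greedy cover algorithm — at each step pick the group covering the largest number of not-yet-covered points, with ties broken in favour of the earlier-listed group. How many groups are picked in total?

Greedy: pick B1 (covers 5 new) → pick B3 (covers 3 new) → pick B2 (covers 1 new). Total picks: 3.

3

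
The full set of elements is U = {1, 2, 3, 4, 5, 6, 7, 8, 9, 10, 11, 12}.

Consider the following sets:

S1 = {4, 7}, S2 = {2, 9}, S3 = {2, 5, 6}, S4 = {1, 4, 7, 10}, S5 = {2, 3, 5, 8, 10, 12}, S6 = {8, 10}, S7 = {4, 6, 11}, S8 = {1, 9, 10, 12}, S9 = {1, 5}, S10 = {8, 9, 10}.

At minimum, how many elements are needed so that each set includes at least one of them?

4

The 4 elements {1, 2, 4, 10} hit every set.
The sets S2, S6, S7, S9 are pairwise disjoint, so any hitting set needs a separate element for each — at least 4. Hence 4 is optimal.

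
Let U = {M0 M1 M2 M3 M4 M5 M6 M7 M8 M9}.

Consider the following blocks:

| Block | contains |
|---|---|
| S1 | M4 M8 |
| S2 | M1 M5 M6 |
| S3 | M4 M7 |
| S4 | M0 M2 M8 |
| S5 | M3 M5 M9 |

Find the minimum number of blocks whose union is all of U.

4

S2, S3, S4, and S5 cover everything between them: the union {M0, M1, M2, M3, M4, M5, M6, M7, M8, M9} is all of U.
Each block has at most 3 items, and 3·3 = 9 < 10 — so at least 4 blocks are needed, and 4 is optimal.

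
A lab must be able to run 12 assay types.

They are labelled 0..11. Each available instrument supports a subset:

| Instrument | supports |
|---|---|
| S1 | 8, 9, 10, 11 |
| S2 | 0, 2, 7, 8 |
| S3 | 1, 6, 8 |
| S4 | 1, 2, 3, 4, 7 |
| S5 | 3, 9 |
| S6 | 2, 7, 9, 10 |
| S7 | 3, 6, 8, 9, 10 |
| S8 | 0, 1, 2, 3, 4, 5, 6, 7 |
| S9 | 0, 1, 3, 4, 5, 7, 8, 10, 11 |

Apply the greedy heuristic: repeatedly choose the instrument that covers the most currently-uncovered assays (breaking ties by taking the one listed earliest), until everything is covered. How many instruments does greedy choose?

Greedy: pick S9 (covers 9 new) → pick S6 (covers 2 new) → pick S3 (covers 1 new). Total picks: 3.
(The true minimum cover uses only 2 instruments, so greedy is not optimal here.)

3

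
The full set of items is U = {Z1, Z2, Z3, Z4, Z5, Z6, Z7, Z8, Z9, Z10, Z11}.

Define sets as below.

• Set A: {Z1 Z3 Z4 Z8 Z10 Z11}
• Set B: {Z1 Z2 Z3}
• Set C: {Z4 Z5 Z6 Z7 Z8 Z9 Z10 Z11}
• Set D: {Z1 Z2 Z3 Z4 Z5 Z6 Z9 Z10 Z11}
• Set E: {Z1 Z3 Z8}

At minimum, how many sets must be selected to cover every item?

2

Take {B, C}. Their union is {Z1, Z2, Z3, Z4, Z5, Z6, Z7, Z8, Z9, Z10, Z11}, which is all 11 items.
No single set has all 11 items (the largest, D, has 9), so 2 is optimal.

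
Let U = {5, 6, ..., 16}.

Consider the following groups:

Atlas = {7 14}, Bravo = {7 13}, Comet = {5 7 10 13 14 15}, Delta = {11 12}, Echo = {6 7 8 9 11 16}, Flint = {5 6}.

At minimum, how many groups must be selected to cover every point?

3

Comet and Delta and Echo together: Comet ∪ Delta ∪ Echo = {5, 6, 7, 8, 9, 10, 11, 12, 13, 14, 15, 16} — every point is covered.
Only Echo contains 8, so Echo is forced; the remaining 6 points need at least 2 more groups (each remaining group adds at most 5) — so at least 3 groups are needed, and 3 is optimal.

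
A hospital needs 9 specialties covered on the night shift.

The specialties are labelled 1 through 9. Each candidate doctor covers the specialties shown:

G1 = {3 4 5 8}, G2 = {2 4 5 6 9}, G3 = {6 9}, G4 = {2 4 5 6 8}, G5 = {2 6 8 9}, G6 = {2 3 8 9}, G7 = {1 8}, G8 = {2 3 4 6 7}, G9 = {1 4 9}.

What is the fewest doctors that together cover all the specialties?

G4 and G8 and G9 together: G4 ∪ G8 ∪ G9 = {1, 2, 3, 4, 5, 6, 7, 8, 9} — every specialty is covered.
Only G8 contains 7, so G8 is forced; the remaining 4 specialties need at least 2 more doctors (each remaining doctor adds at most 2) — so at least 3 doctors are needed, and 3 is optimal.

3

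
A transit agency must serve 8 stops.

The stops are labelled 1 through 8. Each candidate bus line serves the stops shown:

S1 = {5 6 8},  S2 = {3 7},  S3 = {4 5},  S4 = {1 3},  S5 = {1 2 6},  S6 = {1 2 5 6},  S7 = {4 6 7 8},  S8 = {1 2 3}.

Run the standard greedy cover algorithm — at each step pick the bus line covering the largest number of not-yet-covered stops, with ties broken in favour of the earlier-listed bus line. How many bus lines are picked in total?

Greedy: pick S6 (covers 4 new) → pick S7 (covers 3 new) → pick S2 (covers 1 new). Total picks: 3.

3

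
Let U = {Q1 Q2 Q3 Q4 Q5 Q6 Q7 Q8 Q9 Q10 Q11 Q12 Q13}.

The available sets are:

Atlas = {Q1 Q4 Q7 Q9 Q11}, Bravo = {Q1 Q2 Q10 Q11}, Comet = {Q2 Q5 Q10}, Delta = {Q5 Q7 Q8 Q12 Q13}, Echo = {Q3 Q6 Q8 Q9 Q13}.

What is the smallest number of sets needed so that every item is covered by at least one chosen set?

4

Atlas and Comet and Delta and Echo together: Atlas ∪ Comet ∪ Delta ∪ Echo = {Q1, Q2, Q3, Q4, Q5, Q6, Q7, Q8, Q9, Q10, Q11, Q12, Q13} — every item is covered.
No 3 of the 5 sets cover everything (all 10 combinations miss at least one item), so 4 is optimal.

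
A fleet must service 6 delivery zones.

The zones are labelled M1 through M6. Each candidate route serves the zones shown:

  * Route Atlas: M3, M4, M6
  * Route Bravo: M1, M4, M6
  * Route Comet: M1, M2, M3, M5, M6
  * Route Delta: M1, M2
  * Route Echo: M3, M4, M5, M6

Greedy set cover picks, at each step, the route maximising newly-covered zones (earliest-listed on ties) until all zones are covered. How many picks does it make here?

2

Greedy: pick Comet (covers 5 new) → pick Atlas (covers 1 new). Total picks: 2.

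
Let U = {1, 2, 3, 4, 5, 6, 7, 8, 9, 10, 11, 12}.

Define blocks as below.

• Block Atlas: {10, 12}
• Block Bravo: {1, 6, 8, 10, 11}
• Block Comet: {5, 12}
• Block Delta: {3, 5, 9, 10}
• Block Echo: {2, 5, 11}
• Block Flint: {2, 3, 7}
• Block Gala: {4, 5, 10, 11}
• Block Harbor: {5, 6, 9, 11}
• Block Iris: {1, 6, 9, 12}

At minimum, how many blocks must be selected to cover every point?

Bravo and Flint and Gala and Iris together: Bravo ∪ Flint ∪ Gala ∪ Iris = {1, 2, 3, 4, 5, 6, 7, 8, 9, 10, 11, 12} — every point is covered.
Only Bravo contains 8, so Bravo is forced; the remaining 7 points need at least 3 more blocks (each remaining block adds at most 3) — so at least 4 blocks are needed, and 4 is optimal.

4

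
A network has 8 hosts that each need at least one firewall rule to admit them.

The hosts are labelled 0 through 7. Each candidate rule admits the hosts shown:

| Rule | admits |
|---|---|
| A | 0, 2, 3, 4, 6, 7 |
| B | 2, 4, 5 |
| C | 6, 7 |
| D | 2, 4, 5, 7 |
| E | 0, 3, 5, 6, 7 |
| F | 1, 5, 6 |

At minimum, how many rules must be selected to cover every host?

A and F together: A ∪ F = {0, 1, 2, 3, 4, 5, 6, 7} — every host is covered.
No single rule has all 8 hosts (the largest, A, has 6), so 2 is optimal.

2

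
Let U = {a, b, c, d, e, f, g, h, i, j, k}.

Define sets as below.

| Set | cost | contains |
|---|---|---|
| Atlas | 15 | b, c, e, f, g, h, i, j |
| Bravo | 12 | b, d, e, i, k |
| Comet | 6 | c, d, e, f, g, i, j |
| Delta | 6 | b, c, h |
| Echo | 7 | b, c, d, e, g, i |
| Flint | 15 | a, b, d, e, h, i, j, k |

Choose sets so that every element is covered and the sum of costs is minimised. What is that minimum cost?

21

Comet, Flint together cover every element (Comet ∪ Flint = {a, b, c, d, e, f, g, h, i, j, k}); total cost 6 + 15 = 21.
The greedy pick Comet, Delta, Flint costs 27; no covering selection beats 21.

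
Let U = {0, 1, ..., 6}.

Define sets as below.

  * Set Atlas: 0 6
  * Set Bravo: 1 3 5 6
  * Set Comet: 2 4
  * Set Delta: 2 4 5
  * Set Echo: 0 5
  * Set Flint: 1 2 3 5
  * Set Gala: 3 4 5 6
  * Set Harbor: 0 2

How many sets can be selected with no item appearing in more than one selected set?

2

Comet, Echo are pairwise disjoint (Comet={2,4}; Echo={0,5}).
Every remaining set overlaps one of these, and no 3 of the listed sets are pairwise disjoint, so 2 is the maximum.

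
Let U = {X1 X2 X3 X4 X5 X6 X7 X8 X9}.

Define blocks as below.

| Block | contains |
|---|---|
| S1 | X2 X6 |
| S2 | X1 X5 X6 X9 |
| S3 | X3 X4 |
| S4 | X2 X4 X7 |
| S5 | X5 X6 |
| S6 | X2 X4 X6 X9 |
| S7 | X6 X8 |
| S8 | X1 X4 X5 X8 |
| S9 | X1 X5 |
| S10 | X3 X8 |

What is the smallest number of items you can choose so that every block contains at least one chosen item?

4

Take H = {X4, X5, X6, X8}. Each listed block contains at least one of these, so H is a hitting set of size 4.
No choice of 3 items meets every block, so 4 is the minimum.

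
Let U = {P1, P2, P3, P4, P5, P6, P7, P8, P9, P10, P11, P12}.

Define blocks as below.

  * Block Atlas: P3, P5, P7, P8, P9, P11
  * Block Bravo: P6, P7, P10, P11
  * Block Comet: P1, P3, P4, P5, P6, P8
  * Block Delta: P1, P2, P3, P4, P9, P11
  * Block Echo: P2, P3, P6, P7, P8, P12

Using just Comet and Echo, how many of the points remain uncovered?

Union of Comet, Echo = {P1, P2, P3, P4, P5, P6, P7, P8, P12}.
Not covered: P9, P10, P11 — 3 points.

3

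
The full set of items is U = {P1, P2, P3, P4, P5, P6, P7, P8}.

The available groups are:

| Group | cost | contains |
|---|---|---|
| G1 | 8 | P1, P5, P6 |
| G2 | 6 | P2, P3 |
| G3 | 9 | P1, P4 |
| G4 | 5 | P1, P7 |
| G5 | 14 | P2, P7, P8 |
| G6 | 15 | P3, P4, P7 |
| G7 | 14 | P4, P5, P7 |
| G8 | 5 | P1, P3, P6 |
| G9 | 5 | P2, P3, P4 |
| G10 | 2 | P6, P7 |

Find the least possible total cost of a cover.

27

G1, G5, G9 together cover every item (G1 ∪ G5 ∪ G9 = {P1, P2, P3, P4, P5, P6, P7, P8}); total cost 8 + 14 + 5 = 27.
The greedy pick G10, G9, G1, G5 costs 29; no covering selection beats 27.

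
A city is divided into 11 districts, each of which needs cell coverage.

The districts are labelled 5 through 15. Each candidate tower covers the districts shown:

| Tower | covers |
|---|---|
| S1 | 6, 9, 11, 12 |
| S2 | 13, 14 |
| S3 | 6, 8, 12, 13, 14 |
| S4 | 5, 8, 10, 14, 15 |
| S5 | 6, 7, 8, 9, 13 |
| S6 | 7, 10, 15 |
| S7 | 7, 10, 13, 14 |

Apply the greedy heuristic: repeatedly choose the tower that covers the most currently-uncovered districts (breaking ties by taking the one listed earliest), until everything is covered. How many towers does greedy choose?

4

Greedy: pick S3 (covers 5 new) → pick S4 (covers 3 new) → pick S1 (covers 2 new) → pick S5 (covers 1 new). Total picks: 4.
(The true minimum cover uses only 3 towers, so greedy is not optimal here.)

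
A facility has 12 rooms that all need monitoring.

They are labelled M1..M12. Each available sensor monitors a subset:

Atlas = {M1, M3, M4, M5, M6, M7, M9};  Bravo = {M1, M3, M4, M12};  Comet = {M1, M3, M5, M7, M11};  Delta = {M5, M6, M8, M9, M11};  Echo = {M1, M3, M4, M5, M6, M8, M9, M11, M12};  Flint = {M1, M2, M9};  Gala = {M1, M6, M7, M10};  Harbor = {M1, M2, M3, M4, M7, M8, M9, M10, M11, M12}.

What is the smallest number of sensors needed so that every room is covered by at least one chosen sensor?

2

Atlas and Harbor together: Atlas ∪ Harbor = {M1, M2, M3, M4, M5, M6, M7, M8, M9, M10, M11, M12} — every room is covered.
No single sensor has all 12 rooms (the largest, Harbor, has 10), so 2 is optimal.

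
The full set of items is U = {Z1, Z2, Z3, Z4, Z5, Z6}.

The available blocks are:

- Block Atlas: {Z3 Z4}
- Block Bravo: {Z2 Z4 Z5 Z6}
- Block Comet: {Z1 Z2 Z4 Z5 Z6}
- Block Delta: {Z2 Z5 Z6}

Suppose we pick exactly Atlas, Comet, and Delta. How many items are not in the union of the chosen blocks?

Union of Atlas, Comet, Delta = {Z1, Z2, Z3, Z4, Z5, Z6} — that's every item, so 0 are uncovered.

0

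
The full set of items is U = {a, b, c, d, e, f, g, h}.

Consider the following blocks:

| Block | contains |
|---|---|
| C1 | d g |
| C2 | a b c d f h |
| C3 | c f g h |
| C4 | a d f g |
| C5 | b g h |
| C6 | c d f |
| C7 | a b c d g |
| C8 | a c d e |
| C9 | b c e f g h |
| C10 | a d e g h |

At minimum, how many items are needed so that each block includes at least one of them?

The 2 items {c, g} hit every block.
The blocks C5, C8 are pairwise disjoint, so any hitting set needs a separate item for each — at least 2. Hence 2 is optimal.

2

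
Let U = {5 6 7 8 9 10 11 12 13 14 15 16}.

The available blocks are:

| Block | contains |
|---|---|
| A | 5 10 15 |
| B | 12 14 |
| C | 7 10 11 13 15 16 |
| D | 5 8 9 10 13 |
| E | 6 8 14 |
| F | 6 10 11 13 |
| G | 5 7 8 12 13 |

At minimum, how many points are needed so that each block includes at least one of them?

3

Take H = {7, 10, 14}. Each listed block contains at least one of these, so H is a hitting set of size 3.
No choice of 2 points meets every block, so 3 is the minimum.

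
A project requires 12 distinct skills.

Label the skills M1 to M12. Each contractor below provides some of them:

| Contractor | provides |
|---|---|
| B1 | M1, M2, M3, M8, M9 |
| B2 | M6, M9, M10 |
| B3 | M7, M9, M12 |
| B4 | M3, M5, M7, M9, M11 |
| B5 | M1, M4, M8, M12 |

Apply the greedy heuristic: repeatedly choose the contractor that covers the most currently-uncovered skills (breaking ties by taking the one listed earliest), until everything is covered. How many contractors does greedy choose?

4

Greedy: pick B1 (covers 5 new) → pick B4 (covers 3 new) → pick B2 (covers 2 new) → pick B5 (covers 2 new). Total picks: 4.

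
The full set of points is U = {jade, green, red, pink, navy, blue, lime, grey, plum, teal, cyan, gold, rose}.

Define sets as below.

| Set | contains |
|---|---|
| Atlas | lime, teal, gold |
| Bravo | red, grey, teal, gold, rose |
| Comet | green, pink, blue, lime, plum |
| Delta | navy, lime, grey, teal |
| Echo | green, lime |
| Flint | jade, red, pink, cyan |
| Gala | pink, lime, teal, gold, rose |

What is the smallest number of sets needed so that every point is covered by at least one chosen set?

4

Comet, Delta, Flint, and Gala cover everything between them: the union {jade, green, red, pink, navy, blue, lime, grey, plum, teal, cyan, gold, rose} is all of U.
Only Flint contains jade, so Flint is forced; the remaining 9 points need at least 3 more sets (each remaining set adds at most 4) — so at least 4 sets are needed, and 4 is optimal.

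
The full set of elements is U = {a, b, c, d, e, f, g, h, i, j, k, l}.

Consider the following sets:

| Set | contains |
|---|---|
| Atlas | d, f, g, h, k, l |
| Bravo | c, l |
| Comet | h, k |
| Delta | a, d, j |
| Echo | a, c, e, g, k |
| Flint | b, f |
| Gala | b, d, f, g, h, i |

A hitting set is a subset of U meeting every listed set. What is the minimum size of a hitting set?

T = {a, c, f, k} meets every set (each contains at least one member of T), and |T| = 4.
The sets Bravo, Comet, Delta, Flint are pairwise disjoint, so any hitting set needs a separate element for each — at least 4. Hence 4 is optimal.

4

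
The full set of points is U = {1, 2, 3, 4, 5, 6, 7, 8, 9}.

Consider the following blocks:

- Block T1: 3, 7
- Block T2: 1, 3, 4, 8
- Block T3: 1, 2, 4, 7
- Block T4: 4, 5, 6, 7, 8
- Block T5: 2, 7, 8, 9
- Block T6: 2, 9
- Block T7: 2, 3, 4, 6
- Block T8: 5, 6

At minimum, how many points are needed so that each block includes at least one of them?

3

H = {2, 3, 6} meets every block (each contains at least one member of H), and |H| = 3.
The blocks T1, T6, T8 are pairwise disjoint, so any hitting set needs a separate point for each — at least 3. Hence 3 is optimal.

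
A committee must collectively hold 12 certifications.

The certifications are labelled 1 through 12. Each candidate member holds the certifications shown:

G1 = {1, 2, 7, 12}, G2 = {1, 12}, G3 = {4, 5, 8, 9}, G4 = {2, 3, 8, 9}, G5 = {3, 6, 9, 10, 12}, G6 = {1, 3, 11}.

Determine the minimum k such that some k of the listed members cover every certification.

4

Take {G1, G3, G5, G6}. Their union is {1, 2, 3, 4, 5, 6, 7, 8, 9, 10, 11, 12}, which is all 12 certifications.
Only G5 contains 6, so G5 is forced; the remaining 7 certifications need at least 3 more members (each remaining member adds at most 3) — so at least 4 members are needed, and 4 is optimal.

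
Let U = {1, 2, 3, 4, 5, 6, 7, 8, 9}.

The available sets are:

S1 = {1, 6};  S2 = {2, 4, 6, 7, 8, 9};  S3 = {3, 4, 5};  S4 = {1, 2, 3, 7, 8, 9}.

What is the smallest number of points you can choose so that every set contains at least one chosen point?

2

H = {3, 6} meets every set (each contains at least one member of H), and |H| = 2.
The sets S1, S3 are pairwise disjoint, so any hitting set needs a separate point for each — at least 2. Hence 2 is optimal.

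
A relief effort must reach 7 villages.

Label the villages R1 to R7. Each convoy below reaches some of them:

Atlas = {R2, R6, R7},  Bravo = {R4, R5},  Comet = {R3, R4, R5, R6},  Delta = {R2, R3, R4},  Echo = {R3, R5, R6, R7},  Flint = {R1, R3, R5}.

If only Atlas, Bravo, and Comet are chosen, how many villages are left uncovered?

1

Union of Atlas, Bravo, Comet = {R2, R3, R4, R5, R6, R7}.
Not covered: R1 — 1 village.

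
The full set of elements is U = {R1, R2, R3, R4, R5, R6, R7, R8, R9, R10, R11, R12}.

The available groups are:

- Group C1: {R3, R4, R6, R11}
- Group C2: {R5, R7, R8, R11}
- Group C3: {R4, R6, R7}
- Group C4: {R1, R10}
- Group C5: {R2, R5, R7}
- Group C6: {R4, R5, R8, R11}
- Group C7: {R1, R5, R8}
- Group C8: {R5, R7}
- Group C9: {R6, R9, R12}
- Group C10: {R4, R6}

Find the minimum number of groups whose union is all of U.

5

Take {C1, C4, C5, C7, C9}. Their union is {R1, R2, R3, R4, R5, R6, R7, R8, R9, R10, R11, R12}, which is all 12 elements.
No 4 of the 10 groups cover everything (all 210 combinations miss at least one element), so 5 is optimal.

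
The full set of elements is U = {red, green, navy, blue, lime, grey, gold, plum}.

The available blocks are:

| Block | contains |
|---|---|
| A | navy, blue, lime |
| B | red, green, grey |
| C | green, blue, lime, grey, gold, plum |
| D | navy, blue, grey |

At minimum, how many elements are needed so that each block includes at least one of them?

H = {navy, grey} meets every block (each contains at least one member of H), and |H| = 2.
The blocks A, B are pairwise disjoint, so any hitting set needs a separate element for each — at least 2. Hence 2 is optimal.

2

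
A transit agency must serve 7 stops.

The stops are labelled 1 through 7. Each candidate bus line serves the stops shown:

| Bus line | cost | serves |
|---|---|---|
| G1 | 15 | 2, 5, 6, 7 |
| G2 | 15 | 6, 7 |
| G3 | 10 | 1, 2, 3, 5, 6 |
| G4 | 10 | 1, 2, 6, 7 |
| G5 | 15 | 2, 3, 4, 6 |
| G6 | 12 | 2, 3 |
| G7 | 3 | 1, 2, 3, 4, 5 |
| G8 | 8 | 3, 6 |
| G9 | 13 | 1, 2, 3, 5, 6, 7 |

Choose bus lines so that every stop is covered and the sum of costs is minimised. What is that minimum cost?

13

G4, G7 together cover every stop (G4 ∪ G7 = {1, 2, 3, 4, 5, 6, 7}); total cost 10 + 3 = 13.
No covering selection has total cost below 13.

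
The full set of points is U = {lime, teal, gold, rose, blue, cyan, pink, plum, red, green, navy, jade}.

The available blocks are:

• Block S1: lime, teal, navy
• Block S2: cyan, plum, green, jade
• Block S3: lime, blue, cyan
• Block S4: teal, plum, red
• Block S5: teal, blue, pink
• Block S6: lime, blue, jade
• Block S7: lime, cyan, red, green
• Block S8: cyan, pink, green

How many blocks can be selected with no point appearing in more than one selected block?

3

S4, S6, S8 are pairwise disjoint (S4={teal,plum,red}; S6={lime,blue,jade}; S8={cyan,pink,green}).
Every remaining block overlaps one of these, and no 4 of the listed blocks are pairwise disjoint, so 3 is the maximum.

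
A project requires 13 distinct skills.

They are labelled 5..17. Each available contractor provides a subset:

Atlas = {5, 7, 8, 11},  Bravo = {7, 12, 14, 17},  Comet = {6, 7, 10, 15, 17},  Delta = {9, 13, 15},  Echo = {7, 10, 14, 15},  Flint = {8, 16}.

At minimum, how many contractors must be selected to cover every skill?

5

Take {Atlas, Bravo, Comet, Delta, Flint}. Their union is {5, 6, 7, 8, 9, 10, 11, 12, 13, 14, 15, 16, 17}, which is all 13 skills.
No 4 of the 6 contractors cover everything (all 15 combinations miss at least one skill), so 5 is optimal.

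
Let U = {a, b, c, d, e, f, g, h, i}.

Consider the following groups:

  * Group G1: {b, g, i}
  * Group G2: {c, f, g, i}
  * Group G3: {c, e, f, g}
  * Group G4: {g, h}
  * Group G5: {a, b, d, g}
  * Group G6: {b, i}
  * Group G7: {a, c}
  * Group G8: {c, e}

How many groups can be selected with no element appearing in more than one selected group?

G4, G6, G7 are pairwise disjoint (G4={g,h}; G6={b,i}; G7={a,c}).
Every remaining group overlaps one of these, and no 4 of the listed groups are pairwise disjoint, so 3 is the maximum.

3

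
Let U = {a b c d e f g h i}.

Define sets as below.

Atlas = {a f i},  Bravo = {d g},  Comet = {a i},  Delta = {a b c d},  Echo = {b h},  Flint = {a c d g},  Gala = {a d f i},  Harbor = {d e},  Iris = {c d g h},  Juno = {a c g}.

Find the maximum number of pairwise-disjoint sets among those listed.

3

Bravo, Comet, Echo are pairwise disjoint (Bravo={d,g}; Comet={a,i}; Echo={b,h}).
Every remaining set overlaps one of these, and no 4 of the listed sets are pairwise disjoint, so 3 is the maximum.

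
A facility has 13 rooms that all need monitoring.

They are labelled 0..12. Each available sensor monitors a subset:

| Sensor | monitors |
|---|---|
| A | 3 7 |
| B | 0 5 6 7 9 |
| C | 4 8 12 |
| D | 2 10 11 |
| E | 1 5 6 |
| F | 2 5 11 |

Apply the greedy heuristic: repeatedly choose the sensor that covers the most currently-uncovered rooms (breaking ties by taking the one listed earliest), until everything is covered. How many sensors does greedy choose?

5

Greedy: pick B (covers 5 new) → pick C (covers 3 new) → pick D (covers 3 new) → pick A (covers 1 new) → pick E (covers 1 new). Total picks: 5.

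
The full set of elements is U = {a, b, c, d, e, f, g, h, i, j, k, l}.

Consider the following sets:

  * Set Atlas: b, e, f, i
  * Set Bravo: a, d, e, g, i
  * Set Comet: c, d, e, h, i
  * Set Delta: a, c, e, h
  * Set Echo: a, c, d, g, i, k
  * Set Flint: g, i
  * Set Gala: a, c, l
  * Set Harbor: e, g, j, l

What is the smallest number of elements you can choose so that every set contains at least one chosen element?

3

T = {b, c, g} meets every set (each contains at least one member of T), and |T| = 3.
No choice of 2 elements meets every set, so 3 is the minimum.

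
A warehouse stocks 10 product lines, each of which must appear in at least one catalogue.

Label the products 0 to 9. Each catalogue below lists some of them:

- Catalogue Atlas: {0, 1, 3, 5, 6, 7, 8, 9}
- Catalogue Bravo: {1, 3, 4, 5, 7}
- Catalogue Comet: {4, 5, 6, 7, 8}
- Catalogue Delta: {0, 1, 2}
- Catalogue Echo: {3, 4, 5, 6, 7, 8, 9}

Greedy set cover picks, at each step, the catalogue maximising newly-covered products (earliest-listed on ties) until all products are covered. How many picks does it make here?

3

Greedy: pick Atlas (covers 8 new) → pick Bravo (covers 1 new) → pick Delta (covers 1 new). Total picks: 3.
(The true minimum cover uses only 2 catalogues, so greedy is not optimal here.)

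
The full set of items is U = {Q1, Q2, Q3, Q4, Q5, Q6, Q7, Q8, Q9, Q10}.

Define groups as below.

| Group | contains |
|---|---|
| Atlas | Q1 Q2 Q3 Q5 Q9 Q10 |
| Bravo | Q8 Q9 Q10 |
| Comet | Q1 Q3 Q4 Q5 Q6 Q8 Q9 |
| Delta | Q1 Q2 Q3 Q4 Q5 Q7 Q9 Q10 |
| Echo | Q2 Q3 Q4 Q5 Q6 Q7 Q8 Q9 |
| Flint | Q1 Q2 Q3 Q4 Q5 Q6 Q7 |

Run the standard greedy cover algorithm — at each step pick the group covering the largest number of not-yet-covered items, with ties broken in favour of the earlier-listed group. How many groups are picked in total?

Greedy: pick Delta (covers 8 new) → pick Comet (covers 2 new). Total picks: 2.

2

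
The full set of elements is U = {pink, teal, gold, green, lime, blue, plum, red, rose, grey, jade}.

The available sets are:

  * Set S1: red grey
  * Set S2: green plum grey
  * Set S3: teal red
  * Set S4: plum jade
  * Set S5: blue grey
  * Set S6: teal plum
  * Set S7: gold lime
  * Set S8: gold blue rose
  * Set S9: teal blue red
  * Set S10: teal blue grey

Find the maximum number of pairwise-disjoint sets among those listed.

S3, S4, S5, S7 are pairwise disjoint (S3={teal,red}; S4={plum,jade}; S5={blue,grey}; S7={gold,lime}).
Every remaining set overlaps one of these, and no 5 of the listed sets are pairwise disjoint, so 4 is the maximum.

4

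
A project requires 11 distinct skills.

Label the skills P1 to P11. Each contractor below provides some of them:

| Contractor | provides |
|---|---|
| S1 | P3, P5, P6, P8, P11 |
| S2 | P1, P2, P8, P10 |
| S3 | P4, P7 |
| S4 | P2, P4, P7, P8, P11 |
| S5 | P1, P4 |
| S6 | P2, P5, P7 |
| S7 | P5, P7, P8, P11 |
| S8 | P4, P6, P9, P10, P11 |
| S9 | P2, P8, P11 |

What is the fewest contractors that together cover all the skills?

Take {S1, S2, S7, S8}. Their union is {P1, P2, P3, P4, P5, P6, P7, P8, P9, P10, P11}, which is all 11 skills.
No 3 of the 9 contractors cover everything (all 84 combinations miss at least one skill), so 4 is optimal.

4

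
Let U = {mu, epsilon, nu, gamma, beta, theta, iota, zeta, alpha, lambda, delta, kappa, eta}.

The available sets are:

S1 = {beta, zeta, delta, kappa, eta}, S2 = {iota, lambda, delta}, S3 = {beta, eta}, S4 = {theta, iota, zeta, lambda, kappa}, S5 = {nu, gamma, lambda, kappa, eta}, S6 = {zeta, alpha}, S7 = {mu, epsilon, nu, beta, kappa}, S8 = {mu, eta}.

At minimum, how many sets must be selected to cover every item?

5

S2 and S4 and S5 and S6 and S7 together: S2 ∪ S4 ∪ S5 ∪ S6 ∪ S7 = {mu, epsilon, nu, gamma, beta, theta, iota, zeta, alpha, lambda, delta, kappa, eta} — every item is covered.
No 4 of the 8 sets cover everything (all 70 combinations miss at least one item), so 5 is optimal.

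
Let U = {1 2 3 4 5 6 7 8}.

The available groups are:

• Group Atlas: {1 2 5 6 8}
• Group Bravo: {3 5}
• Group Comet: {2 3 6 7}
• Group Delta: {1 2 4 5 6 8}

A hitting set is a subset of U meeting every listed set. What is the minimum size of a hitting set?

2

The 2 items {3, 6} hit every group.
No single item lies in every group, so at least 2 are needed and 2 is optimal.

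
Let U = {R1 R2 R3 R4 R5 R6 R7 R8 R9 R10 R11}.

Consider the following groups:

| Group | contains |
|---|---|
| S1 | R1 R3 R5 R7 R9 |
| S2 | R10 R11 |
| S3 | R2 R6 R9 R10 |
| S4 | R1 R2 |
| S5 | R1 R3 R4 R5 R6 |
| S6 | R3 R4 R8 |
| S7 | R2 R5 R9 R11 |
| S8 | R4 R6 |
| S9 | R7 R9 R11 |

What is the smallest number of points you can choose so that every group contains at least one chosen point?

4

Take H = {R2, R3, R4, R11}. Each listed group contains at least one of these, so H is a hitting set of size 4.
No choice of 3 points meets every group, so 4 is the minimum.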